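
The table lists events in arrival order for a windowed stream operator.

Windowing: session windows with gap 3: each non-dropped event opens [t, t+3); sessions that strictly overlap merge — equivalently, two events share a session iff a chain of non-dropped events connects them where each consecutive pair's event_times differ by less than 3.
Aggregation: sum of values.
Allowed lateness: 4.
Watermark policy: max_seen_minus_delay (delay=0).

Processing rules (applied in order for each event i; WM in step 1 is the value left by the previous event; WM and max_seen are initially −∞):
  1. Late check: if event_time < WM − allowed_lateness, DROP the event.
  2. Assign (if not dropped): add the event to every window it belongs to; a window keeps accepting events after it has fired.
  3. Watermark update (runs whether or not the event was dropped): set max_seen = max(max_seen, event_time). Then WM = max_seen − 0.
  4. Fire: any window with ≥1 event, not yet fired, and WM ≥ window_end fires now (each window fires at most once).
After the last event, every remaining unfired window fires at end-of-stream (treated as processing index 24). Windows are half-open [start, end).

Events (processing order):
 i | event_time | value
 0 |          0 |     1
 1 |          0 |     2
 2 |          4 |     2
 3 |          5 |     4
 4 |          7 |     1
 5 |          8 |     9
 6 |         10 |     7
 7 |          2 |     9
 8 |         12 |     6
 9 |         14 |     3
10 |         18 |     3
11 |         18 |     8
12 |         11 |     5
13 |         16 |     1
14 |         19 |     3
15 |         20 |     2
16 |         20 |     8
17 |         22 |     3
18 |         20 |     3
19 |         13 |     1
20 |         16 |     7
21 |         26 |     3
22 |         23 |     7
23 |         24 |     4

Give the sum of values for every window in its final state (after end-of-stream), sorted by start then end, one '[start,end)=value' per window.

i=0 t=0 v=1: → [0,3); WM=0
i=1 t=0 v=2: → [0,3); WM=0
i=2 t=4 v=2: → [4,7); WM=4
i=3 t=5 v=4: → [4,8); WM=5
i=4 t=7 v=1: → [4,10); WM=7
i=5 t=8 v=9: → [4,11); WM=8
i=6 t=10 v=7: → [4,13); WM=10
i=7 t=2 v=9: DROP (t<10-4); WM=10
i=8 t=12 v=6: → [4,15); WM=12
i=9 t=14 v=3: → [4,17); WM=14
i=10 t=18 v=3: → [18,21); WM=18
i=11 t=18 v=8: → [18,21); WM=18
i=12 t=11 v=5: DROP (t<18-4); WM=18
i=13 t=16 v=1: → [4,21); WM=18
i=14 t=19 v=3: → [4,22); WM=19
i=15 t=20 v=2: → [4,23); WM=20
i=16 t=20 v=8: → [4,23); WM=20
i=17 t=22 v=3: → [4,25); WM=22
i=18 t=20 v=3: → [4,25); WM=22
i=19 t=13 v=1: DROP (t<22-4); WM=22
i=20 t=16 v=7: DROP (t<22-4); WM=22
i=21 t=26 v=3: → [26,29); WM=26
i=22 t=23 v=7: → [4,26); WM=26
i=23 t=24 v=4: → [4,29); WM=26

[0,3)=3 [4,29)=77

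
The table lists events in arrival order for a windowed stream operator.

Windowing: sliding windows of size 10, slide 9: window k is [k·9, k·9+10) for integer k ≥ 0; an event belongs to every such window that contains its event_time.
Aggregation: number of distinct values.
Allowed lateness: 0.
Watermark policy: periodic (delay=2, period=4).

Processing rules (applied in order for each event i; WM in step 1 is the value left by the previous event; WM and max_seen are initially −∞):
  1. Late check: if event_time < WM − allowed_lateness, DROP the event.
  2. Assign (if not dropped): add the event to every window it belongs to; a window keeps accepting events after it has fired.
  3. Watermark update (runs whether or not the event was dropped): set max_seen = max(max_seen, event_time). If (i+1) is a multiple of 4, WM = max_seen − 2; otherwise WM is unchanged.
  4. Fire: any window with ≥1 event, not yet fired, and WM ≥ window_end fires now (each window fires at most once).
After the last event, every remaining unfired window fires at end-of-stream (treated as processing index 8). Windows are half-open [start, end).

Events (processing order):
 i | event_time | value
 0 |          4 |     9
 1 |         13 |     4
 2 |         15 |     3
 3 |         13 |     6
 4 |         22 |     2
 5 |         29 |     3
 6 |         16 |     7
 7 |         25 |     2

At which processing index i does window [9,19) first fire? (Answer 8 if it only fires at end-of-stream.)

i=0 t=4 v=9: → [0,10); WM=−∞
i=1 t=13 v=4: → [9,19); WM=−∞
i=2 t=15 v=3: → [9,19); WM=−∞
i=3 t=13 v=6: → [9,19); WM=13; [0,10) fires=1
i=4 t=22 v=2: → [18,28); WM=13
i=5 t=29 v=3: → [27,37); WM=13
i=6 t=16 v=7: → [9,19); WM=13
i=7 t=25 v=2: → [18,28); WM=27; [9,19) fires=4

7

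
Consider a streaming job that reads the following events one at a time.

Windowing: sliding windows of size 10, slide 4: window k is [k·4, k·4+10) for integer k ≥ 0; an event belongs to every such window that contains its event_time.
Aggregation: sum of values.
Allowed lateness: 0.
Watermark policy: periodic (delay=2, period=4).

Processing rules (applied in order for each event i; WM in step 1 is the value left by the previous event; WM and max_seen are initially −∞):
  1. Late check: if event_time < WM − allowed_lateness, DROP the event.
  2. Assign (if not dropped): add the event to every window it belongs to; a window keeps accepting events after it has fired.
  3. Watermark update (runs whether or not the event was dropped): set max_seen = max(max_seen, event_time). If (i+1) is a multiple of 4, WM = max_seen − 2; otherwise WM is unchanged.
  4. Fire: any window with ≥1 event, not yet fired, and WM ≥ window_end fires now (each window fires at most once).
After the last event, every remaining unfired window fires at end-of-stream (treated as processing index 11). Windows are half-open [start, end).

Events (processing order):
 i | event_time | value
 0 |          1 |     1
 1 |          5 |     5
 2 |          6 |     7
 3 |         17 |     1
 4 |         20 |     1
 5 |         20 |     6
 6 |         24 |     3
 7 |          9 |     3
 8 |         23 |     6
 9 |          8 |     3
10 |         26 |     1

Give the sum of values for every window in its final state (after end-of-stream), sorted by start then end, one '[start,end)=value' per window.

[0,10)=13 [4,14)=12 [8,18)=1 [12,22)=8 [16,26)=17 [20,30)=17 [24,34)=4

i=0 t=1 v=1: → [0,10); WM=−∞
i=1 t=5 v=5: → [4,14),[0,10); WM=−∞
i=2 t=6 v=7: → [4,14),[0,10); WM=−∞
i=3 t=17 v=1: → [16,26),[12,22),[8,18); WM=15; [0,10) fires=13 [4,14) fires=12
i=4 t=20 v=1: → [20,30),[16,26),[12,22); WM=15
i=5 t=20 v=6: → [20,30),[16,26),[12,22); WM=15
i=6 t=24 v=3: → [24,34),[20,30),[16,26); WM=15
i=7 t=9 v=3: DROP (t<15-0); WM=22; [8,18) fires=1 [12,22) fires=8
i=8 t=23 v=6: → [20,30),[16,26); WM=22
i=9 t=8 v=3: DROP (t<22-0); WM=22
i=10 t=26 v=1: → [24,34),[20,30); WM=22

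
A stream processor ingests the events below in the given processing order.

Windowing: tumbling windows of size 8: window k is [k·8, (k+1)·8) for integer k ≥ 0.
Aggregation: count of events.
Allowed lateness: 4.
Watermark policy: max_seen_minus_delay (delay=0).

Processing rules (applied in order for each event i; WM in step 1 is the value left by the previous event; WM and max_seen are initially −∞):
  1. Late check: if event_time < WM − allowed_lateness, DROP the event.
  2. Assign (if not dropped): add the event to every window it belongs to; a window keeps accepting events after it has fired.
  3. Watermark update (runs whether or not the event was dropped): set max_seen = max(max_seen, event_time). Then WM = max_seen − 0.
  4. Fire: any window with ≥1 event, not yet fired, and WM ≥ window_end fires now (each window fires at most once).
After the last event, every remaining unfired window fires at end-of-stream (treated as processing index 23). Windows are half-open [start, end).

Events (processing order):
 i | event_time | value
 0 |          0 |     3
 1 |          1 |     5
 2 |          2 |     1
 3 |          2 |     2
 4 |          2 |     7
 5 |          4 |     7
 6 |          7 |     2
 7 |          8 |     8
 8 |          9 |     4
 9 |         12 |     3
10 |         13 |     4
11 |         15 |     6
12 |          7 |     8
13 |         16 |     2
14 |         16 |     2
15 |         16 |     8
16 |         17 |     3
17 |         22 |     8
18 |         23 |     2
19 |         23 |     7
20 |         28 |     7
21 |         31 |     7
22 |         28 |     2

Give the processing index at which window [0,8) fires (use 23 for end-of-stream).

i=0 t=0 v=3: → [0,8); WM=0
i=1 t=1 v=5: → [0,8); WM=1
i=2 t=2 v=1: → [0,8); WM=2
i=3 t=2 v=2: → [0,8); WM=2
i=4 t=2 v=7: → [0,8); WM=2
i=5 t=4 v=7: → [0,8); WM=4
i=6 t=7 v=2: → [0,8); WM=7
i=7 t=8 v=8: → [8,16); WM=8; [0,8) fires=7
i=8 t=9 v=4: → [8,16); WM=9
i=9 t=12 v=3: → [8,16); WM=12
i=10 t=13 v=4: → [8,16); WM=13
i=11 t=15 v=6: → [8,16); WM=15
i=12 t=7 v=8: DROP (t<15-4); WM=15
i=13 t=16 v=2: → [16,24); WM=16; [8,16) fires=5
i=14 t=16 v=2: → [16,24); WM=16
i=15 t=16 v=8: → [16,24); WM=16
i=16 t=17 v=3: → [16,24); WM=17
i=17 t=22 v=8: → [16,24); WM=22
i=18 t=23 v=2: → [16,24); WM=23
i=19 t=23 v=7: → [16,24); WM=23
i=20 t=28 v=7: → [24,32); WM=28; [16,24) fires=7
i=21 t=31 v=7: → [24,32); WM=31
i=22 t=28 v=2: → [24,32); WM=31

7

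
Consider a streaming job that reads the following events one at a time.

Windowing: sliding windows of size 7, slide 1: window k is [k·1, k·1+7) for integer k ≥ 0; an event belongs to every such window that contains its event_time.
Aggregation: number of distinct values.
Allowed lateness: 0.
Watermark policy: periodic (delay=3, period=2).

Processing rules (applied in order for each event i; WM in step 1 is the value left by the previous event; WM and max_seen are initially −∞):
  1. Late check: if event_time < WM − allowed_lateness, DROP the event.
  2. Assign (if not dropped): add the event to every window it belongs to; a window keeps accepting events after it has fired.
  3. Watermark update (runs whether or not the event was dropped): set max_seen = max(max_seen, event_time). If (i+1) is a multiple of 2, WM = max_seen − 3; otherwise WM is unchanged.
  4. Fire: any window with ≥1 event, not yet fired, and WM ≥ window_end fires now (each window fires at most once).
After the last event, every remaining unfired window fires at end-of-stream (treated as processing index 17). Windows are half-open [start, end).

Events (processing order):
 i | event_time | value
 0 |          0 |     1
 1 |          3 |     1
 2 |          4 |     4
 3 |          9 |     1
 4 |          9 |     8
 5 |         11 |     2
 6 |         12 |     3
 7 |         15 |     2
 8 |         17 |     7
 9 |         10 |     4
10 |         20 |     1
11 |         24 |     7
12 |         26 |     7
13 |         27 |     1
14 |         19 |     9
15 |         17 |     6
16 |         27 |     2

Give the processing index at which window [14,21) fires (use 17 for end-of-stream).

11

i=0 t=0 v=1: → [0,7); WM=−∞
i=1 t=3 v=1: → [3,10),[2,9),[1,8),[0,7); WM=0
i=2 t=4 v=4: → [4,11),[3,10),[2,9),[1,8),[0,7); WM=0
i=3 t=9 v=1: → [9,16),[8,15),[7,14),[6,13),[5,12),[4,11),[3,10); WM=6
i=4 t=9 v=8: → [9,16),[8,15),[7,14),[6,13),[5,12),[4,11),[3,10); WM=6
i=5 t=11 v=2: → [11,18),[10,17),[9,16),[8,15),[7,14),[6,13),[5,12); WM=8; [0,7) fires=2 [1,8) fires=2
i=6 t=12 v=3: → [12,19),[11,18),[10,17),[9,16),[8,15),[7,14),[6,13); WM=8
i=7 t=15 v=2: → [15,22),[14,21),[13,20),[12,19),[11,18),[10,17),[9,16); WM=12; [2,9) fires=2 [3,10) fires=3 [4,11) fires=3 [5,12) fires=3
i=8 t=17 v=7: → [17,24),[16,23),[15,22),[14,21),[13,20),[12,19),[11,18); WM=12
i=9 t=10 v=4: DROP (t<12-0); WM=14; [6,13) fires=4 [7,14) fires=4
i=10 t=20 v=1: → [20,27),[19,26),[18,25),[17,24),[16,23),[15,22),[14,21); WM=14
i=11 t=24 v=7: → [24,31),[23,30),[22,29),[21,28),[20,27),[19,26),[18,25); WM=21; [8,15) fires=4 [9,16) fires=4 [10,17) fires=2 [11,18) fires=3 [12,19) fires=3 [13,20) fires=2 [14,21) fires=3
i=12 t=26 v=7: → [26,33),[25,32),[24,31),[23,30),[22,29),[21,28),[20,27); WM=21
i=13 t=27 v=1: → [27,34),[26,33),[25,32),[24,31),[23,30),[22,29),[21,28); WM=24; [15,22) fires=3 [16,23) fires=2 [17,24) fires=2
i=14 t=19 v=9: DROP (t<24-0); WM=24
i=15 t=17 v=6: DROP (t<24-0); WM=24
i=16 t=27 v=2: → [27,34),[26,33),[25,32),[24,31),[23,30),[22,29),[21,28); WM=24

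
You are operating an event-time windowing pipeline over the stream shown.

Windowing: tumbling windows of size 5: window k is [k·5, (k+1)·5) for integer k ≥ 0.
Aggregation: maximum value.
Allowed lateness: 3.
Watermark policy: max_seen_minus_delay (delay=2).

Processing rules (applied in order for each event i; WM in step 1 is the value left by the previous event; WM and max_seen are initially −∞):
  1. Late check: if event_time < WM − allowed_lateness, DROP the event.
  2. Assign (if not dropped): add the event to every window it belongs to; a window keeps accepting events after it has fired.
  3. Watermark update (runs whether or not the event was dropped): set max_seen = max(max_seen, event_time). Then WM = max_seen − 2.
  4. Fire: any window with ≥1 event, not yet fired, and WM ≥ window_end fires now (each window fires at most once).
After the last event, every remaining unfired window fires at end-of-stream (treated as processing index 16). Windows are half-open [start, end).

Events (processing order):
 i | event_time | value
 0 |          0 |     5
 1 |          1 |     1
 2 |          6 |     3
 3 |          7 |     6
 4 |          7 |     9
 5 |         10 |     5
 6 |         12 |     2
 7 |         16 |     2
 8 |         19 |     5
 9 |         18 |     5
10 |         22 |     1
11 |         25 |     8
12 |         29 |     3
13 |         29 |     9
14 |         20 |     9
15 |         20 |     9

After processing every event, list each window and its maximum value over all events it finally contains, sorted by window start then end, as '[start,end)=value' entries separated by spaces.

i=0 t=0 v=5: → [0,5); WM=-2
i=1 t=1 v=1: → [0,5); WM=-1
i=2 t=6 v=3: → [5,10); WM=4
i=3 t=7 v=6: → [5,10); WM=5; [0,5) fires=5
i=4 t=7 v=9: → [5,10); WM=5
i=5 t=10 v=5: → [10,15); WM=8
i=6 t=12 v=2: → [10,15); WM=10; [5,10) fires=9
i=7 t=16 v=2: → [15,20); WM=14
i=8 t=19 v=5: → [15,20); WM=17; [10,15) fires=5
i=9 t=18 v=5: → [15,20); WM=17
i=10 t=22 v=1: → [20,25); WM=20; [15,20) fires=5
i=11 t=25 v=8: → [25,30); WM=23
i=12 t=29 v=3: → [25,30); WM=27; [20,25) fires=1
i=13 t=29 v=9: → [25,30); WM=27
i=14 t=20 v=9: DROP (t<27-3); WM=27
i=15 t=20 v=9: DROP (t<27-3); WM=27

[0,5)=5 [5,10)=9 [10,15)=5 [15,20)=5 [20,25)=1 [25,30)=9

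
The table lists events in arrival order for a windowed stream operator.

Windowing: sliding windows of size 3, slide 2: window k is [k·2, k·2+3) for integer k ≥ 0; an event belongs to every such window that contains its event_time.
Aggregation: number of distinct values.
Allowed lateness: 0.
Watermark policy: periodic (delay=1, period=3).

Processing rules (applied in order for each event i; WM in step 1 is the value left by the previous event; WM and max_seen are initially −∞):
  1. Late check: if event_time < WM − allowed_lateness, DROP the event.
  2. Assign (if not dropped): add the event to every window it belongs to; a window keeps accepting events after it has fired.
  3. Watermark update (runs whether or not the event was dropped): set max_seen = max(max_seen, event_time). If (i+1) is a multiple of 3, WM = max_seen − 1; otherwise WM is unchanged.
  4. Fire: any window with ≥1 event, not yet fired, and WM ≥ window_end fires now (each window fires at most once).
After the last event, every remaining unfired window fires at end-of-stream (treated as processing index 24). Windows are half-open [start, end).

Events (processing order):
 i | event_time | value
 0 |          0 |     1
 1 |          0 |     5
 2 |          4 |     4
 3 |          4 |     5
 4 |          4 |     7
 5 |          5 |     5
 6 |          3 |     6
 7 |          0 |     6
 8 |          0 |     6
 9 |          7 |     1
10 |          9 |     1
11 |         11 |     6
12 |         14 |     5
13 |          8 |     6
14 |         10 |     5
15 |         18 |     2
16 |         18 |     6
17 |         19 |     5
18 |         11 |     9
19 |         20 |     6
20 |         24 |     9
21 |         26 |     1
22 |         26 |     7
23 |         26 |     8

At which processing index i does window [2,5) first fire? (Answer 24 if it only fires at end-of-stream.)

i=0 t=0 v=1: → [0,3); WM=−∞
i=1 t=0 v=5: → [0,3); WM=−∞
i=2 t=4 v=4: → [4,7),[2,5); WM=3; [0,3) fires=2
i=3 t=4 v=5: → [4,7),[2,5); WM=3
i=4 t=4 v=7: → [4,7),[2,5); WM=3
i=5 t=5 v=5: → [4,7); WM=4
i=6 t=3 v=6: DROP (t<4-0); WM=4
i=7 t=0 v=6: DROP (t<4-0); WM=4
i=8 t=0 v=6: DROP (t<4-0); WM=4
i=9 t=7 v=1: → [6,9); WM=4
i=10 t=9 v=1: → [8,11); WM=4
i=11 t=11 v=6: → [10,13); WM=10; [2,5) fires=3 [4,7) fires=3 [6,9) fires=1
i=12 t=14 v=5: → [14,17),[12,15); WM=10
i=13 t=8 v=6: DROP (t<10-0); WM=10
i=14 t=10 v=5: → [10,13),[8,11); WM=13; [8,11) fires=2 [10,13) fires=2
i=15 t=18 v=2: → [18,21),[16,19); WM=13
i=16 t=18 v=6: → [18,21),[16,19); WM=13
i=17 t=19 v=5: → [18,21); WM=18; [12,15) fires=1 [14,17) fires=1
i=18 t=11 v=9: DROP (t<18-0); WM=18
i=19 t=20 v=6: → [20,23),[18,21); WM=18
i=20 t=24 v=9: → [24,27),[22,25); WM=23; [16,19) fires=2 [18,21) fires=3 [20,23) fires=1
i=21 t=26 v=1: → [26,29),[24,27); WM=23
i=22 t=26 v=7: → [26,29),[24,27); WM=23
i=23 t=26 v=8: → [26,29),[24,27); WM=25; [22,25) fires=1

11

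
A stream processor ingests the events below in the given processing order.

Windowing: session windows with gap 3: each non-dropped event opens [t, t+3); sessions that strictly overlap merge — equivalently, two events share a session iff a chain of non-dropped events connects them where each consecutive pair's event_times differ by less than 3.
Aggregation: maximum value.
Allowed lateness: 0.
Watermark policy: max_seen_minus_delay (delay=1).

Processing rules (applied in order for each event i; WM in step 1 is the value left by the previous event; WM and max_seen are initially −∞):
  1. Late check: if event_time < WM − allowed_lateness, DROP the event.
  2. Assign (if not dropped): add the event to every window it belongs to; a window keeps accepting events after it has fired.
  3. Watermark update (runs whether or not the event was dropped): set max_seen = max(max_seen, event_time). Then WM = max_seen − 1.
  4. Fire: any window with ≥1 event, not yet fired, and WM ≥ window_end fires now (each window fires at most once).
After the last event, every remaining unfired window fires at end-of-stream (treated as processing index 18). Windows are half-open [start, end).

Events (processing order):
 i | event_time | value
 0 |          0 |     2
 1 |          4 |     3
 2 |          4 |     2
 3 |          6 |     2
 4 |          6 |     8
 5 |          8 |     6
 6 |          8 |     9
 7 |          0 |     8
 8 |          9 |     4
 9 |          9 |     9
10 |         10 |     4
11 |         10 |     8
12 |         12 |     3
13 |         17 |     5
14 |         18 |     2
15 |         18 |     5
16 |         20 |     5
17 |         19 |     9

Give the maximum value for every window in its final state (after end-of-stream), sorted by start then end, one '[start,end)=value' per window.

[0,3)=2 [4,15)=9 [17,23)=9

i=0 t=0 v=2: → [0,3); WM=-1
i=1 t=4 v=3: → [4,7); WM=3
i=2 t=4 v=2: → [4,7); WM=3
i=3 t=6 v=2: → [4,9); WM=5
i=4 t=6 v=8: → [4,9); WM=5
i=5 t=8 v=6: → [4,11); WM=7
i=6 t=8 v=9: → [4,11); WM=7
i=7 t=0 v=8: DROP (t<7-0); WM=7
i=8 t=9 v=4: → [4,12); WM=8
i=9 t=9 v=9: → [4,12); WM=8
i=10 t=10 v=4: → [4,13); WM=9
i=11 t=10 v=8: → [4,13); WM=9
i=12 t=12 v=3: → [4,15); WM=11
i=13 t=17 v=5: → [17,20); WM=16
i=14 t=18 v=2: → [17,21); WM=17
i=15 t=18 v=5: → [17,21); WM=17
i=16 t=20 v=5: → [17,23); WM=19
i=17 t=19 v=9: → [17,23); WM=19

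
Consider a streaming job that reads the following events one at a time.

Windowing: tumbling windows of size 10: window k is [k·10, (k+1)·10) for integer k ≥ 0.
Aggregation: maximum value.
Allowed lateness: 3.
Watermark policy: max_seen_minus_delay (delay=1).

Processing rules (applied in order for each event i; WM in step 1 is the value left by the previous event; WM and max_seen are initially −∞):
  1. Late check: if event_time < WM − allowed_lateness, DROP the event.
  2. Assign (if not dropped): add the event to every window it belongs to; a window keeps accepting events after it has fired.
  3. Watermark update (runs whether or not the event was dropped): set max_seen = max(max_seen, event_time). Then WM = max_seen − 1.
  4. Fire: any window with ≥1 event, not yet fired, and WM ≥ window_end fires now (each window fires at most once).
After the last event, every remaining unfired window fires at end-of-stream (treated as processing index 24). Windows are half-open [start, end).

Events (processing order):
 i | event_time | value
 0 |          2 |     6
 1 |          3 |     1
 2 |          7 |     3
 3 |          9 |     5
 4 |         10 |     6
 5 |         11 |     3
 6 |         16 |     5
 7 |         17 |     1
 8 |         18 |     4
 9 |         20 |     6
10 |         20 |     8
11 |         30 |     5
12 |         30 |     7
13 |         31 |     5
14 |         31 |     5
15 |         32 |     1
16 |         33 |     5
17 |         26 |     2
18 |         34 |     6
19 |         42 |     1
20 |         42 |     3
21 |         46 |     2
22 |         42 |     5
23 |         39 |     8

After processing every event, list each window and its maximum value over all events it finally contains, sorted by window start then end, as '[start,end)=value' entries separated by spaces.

i=0 t=2 v=6: → [0,10); WM=1
i=1 t=3 v=1: → [0,10); WM=2
i=2 t=7 v=3: → [0,10); WM=6
i=3 t=9 v=5: → [0,10); WM=8
i=4 t=10 v=6: → [10,20); WM=9
i=5 t=11 v=3: → [10,20); WM=10; [0,10) fires=6
i=6 t=16 v=5: → [10,20); WM=15
i=7 t=17 v=1: → [10,20); WM=16
i=8 t=18 v=4: → [10,20); WM=17
i=9 t=20 v=6: → [20,30); WM=19
i=10 t=20 v=8: → [20,30); WM=19
i=11 t=30 v=5: → [30,40); WM=29; [10,20) fires=6
i=12 t=30 v=7: → [30,40); WM=29
i=13 t=31 v=5: → [30,40); WM=30; [20,30) fires=8
i=14 t=31 v=5: → [30,40); WM=30
i=15 t=32 v=1: → [30,40); WM=31
i=16 t=33 v=5: → [30,40); WM=32
i=17 t=26 v=2: DROP (t<32-3); WM=32
i=18 t=34 v=6: → [30,40); WM=33
i=19 t=42 v=1: → [40,50); WM=41; [30,40) fires=7
i=20 t=42 v=3: → [40,50); WM=41
i=21 t=46 v=2: → [40,50); WM=45
i=22 t=42 v=5: → [40,50); WM=45
i=23 t=39 v=8: DROP (t<45-3); WM=45

[0,10)=6 [10,20)=6 [20,30)=8 [30,40)=7 [40,50)=5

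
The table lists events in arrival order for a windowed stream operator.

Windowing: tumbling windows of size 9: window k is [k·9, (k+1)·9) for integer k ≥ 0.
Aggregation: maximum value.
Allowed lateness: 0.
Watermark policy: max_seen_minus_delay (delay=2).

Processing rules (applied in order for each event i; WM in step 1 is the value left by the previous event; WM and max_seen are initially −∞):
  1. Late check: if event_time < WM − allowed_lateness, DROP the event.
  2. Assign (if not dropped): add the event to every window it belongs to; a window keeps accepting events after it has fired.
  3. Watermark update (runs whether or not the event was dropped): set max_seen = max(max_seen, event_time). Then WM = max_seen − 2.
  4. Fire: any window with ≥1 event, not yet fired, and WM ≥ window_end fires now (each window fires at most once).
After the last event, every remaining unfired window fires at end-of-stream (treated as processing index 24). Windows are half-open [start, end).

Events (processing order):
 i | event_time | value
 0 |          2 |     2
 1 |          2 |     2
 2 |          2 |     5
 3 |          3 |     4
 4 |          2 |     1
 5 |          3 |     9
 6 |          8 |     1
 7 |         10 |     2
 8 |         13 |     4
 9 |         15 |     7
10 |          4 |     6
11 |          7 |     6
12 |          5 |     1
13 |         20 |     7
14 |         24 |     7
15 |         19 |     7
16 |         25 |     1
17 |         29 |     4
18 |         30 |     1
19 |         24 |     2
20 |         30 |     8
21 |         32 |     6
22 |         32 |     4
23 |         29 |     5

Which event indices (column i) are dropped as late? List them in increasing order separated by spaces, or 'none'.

i=0 t=2 v=2: → [0,9); WM=0
i=1 t=2 v=2: → [0,9); WM=0
i=2 t=2 v=5: → [0,9); WM=0
i=3 t=3 v=4: → [0,9); WM=1
i=4 t=2 v=1: → [0,9); WM=1
i=5 t=3 v=9: → [0,9); WM=1
i=6 t=8 v=1: → [0,9); WM=6
i=7 t=10 v=2: → [9,18); WM=8
i=8 t=13 v=4: → [9,18); WM=11; [0,9) fires=9
i=9 t=15 v=7: → [9,18); WM=13
i=10 t=4 v=6: DROP (t<13-0); WM=13
i=11 t=7 v=6: DROP (t<13-0); WM=13
i=12 t=5 v=1: DROP (t<13-0); WM=13
i=13 t=20 v=7: → [18,27); WM=18; [9,18) fires=7
i=14 t=24 v=7: → [18,27); WM=22
i=15 t=19 v=7: DROP (t<22-0); WM=22
i=16 t=25 v=1: → [18,27); WM=23
i=17 t=29 v=4: → [27,36); WM=27; [18,27) fires=7
i=18 t=30 v=1: → [27,36); WM=28
i=19 t=24 v=2: DROP (t<28-0); WM=28
i=20 t=30 v=8: → [27,36); WM=28
i=21 t=32 v=6: → [27,36); WM=30
i=22 t=32 v=4: → [27,36); WM=30
i=23 t=29 v=5: DROP (t<30-0); WM=30

10 11 12 15 19 23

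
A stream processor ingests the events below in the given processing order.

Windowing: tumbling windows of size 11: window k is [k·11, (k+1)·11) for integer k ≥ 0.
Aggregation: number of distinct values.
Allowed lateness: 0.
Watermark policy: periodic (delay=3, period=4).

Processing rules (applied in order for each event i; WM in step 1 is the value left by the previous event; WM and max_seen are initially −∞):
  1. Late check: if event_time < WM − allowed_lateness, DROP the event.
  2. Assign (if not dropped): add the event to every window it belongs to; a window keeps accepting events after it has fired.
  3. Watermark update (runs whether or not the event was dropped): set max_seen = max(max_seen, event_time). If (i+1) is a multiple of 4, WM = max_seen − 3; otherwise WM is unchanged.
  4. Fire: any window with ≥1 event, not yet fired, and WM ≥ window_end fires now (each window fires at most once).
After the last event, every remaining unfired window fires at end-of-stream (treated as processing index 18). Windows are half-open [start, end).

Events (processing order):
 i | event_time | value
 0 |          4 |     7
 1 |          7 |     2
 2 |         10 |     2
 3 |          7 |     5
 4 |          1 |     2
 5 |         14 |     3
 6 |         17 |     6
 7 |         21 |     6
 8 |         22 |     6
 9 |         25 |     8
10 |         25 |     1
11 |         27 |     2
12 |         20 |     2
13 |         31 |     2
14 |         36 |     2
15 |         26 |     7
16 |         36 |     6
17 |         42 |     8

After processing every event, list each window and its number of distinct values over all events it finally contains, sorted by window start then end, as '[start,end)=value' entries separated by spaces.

[0,11)=3 [11,22)=2 [22,33)=5 [33,44)=3

i=0 t=4 v=7: → [0,11); WM=−∞
i=1 t=7 v=2: → [0,11); WM=−∞
i=2 t=10 v=2: → [0,11); WM=−∞
i=3 t=7 v=5: → [0,11); WM=7
i=4 t=1 v=2: DROP (t<7-0); WM=7
i=5 t=14 v=3: → [11,22); WM=7
i=6 t=17 v=6: → [11,22); WM=7
i=7 t=21 v=6: → [11,22); WM=18; [0,11) fires=3
i=8 t=22 v=6: → [22,33); WM=18
i=9 t=25 v=8: → [22,33); WM=18
i=10 t=25 v=1: → [22,33); WM=18
i=11 t=27 v=2: → [22,33); WM=24; [11,22) fires=2
i=12 t=20 v=2: DROP (t<24-0); WM=24
i=13 t=31 v=2: → [22,33); WM=24
i=14 t=36 v=2: → [33,44); WM=24
i=15 t=26 v=7: → [22,33); WM=33; [22,33) fires=5
i=16 t=36 v=6: → [33,44); WM=33
i=17 t=42 v=8: → [33,44); WM=33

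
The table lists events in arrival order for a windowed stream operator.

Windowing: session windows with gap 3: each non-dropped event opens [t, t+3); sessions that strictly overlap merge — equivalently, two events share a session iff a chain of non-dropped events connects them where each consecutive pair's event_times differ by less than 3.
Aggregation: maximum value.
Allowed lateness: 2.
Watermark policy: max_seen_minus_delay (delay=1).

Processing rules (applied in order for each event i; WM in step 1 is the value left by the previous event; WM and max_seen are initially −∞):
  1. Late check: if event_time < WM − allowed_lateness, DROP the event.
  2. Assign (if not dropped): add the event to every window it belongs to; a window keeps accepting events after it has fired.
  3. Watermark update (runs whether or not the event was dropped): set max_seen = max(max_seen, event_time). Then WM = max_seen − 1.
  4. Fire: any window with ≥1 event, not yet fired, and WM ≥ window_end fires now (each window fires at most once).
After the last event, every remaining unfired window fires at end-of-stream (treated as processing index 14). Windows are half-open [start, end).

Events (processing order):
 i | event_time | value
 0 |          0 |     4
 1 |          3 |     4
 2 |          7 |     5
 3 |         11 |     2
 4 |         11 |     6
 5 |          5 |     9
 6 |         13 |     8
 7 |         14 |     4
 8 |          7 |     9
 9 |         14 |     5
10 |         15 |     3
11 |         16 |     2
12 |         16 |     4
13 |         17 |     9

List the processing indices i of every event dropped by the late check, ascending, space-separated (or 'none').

i=0 t=0 v=4: → [0,3); WM=-1
i=1 t=3 v=4: → [3,6); WM=2
i=2 t=7 v=5: → [7,10); WM=6
i=3 t=11 v=2: → [11,14); WM=10
i=4 t=11 v=6: → [11,14); WM=10
i=5 t=5 v=9: DROP (t<10-2); WM=10
i=6 t=13 v=8: → [11,16); WM=12
i=7 t=14 v=4: → [11,17); WM=13
i=8 t=7 v=9: DROP (t<13-2); WM=13
i=9 t=14 v=5: → [11,17); WM=13
i=10 t=15 v=3: → [11,18); WM=14
i=11 t=16 v=2: → [11,19); WM=15
i=12 t=16 v=4: → [11,19); WM=15
i=13 t=17 v=9: → [11,20); WM=16

5 8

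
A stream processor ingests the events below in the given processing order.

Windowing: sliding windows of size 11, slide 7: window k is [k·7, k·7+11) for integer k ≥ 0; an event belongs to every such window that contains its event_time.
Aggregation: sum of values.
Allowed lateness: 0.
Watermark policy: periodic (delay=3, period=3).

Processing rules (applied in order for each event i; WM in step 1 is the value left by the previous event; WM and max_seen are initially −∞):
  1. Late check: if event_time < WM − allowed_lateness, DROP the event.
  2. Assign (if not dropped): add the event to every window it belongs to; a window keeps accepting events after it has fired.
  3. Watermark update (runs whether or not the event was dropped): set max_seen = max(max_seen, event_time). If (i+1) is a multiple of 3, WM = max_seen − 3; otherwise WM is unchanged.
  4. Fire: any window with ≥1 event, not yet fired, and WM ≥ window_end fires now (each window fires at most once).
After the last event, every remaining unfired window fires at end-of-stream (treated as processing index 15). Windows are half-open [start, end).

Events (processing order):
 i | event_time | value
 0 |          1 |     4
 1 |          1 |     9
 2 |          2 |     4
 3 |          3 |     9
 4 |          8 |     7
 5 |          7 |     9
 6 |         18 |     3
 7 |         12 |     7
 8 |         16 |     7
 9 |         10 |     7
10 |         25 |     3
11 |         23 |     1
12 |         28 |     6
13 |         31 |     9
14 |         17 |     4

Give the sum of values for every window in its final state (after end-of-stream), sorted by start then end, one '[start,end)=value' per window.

[0,11)=42 [7,18)=30 [14,25)=11 [21,32)=19 [28,39)=15

i=0 t=1 v=4: → [0,11); WM=−∞
i=1 t=1 v=9: → [0,11); WM=−∞
i=2 t=2 v=4: → [0,11); WM=-1
i=3 t=3 v=9: → [0,11); WM=-1
i=4 t=8 v=7: → [7,18),[0,11); WM=-1
i=5 t=7 v=9: → [7,18),[0,11); WM=5
i=6 t=18 v=3: → [14,25); WM=5
i=7 t=12 v=7: → [7,18); WM=5
i=8 t=16 v=7: → [14,25),[7,18); WM=15; [0,11) fires=42
i=9 t=10 v=7: DROP (t<15-0); WM=15
i=10 t=25 v=3: → [21,32); WM=15
i=11 t=23 v=1: → [21,32),[14,25); WM=22; [7,18) fires=30
i=12 t=28 v=6: → [28,39),[21,32); WM=22
i=13 t=31 v=9: → [28,39),[21,32); WM=22
i=14 t=17 v=4: DROP (t<22-0); WM=28; [14,25) fires=11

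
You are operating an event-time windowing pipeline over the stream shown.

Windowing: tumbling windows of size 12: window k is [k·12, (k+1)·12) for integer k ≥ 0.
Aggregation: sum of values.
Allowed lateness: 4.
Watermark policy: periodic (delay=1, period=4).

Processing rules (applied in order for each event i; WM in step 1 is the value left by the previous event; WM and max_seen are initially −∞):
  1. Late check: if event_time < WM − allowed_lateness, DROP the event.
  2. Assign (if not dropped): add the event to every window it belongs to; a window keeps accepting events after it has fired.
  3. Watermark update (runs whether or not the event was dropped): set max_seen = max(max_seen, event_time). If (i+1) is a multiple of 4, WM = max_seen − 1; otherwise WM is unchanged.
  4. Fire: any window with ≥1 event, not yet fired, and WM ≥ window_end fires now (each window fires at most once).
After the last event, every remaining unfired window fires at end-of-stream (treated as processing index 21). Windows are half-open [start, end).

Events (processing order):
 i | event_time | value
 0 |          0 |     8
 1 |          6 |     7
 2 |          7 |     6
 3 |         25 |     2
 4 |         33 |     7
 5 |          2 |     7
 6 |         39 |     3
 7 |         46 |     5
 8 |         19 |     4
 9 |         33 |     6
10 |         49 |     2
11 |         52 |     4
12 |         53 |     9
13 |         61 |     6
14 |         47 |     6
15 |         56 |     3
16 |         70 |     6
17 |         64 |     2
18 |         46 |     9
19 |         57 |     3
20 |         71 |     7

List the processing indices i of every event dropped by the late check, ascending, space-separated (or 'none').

5 8 9 18

i=0 t=0 v=8: → [0,12); WM=−∞
i=1 t=6 v=7: → [0,12); WM=−∞
i=2 t=7 v=6: → [0,12); WM=−∞
i=3 t=25 v=2: → [24,36); WM=24; [0,12) fires=21
i=4 t=33 v=7: → [24,36); WM=24
i=5 t=2 v=7: DROP (t<24-4); WM=24
i=6 t=39 v=3: → [36,48); WM=24
i=7 t=46 v=5: → [36,48); WM=45; [24,36) fires=9
i=8 t=19 v=4: DROP (t<45-4); WM=45
i=9 t=33 v=6: DROP (t<45-4); WM=45
i=10 t=49 v=2: → [48,60); WM=45
i=11 t=52 v=4: → [48,60); WM=51; [36,48) fires=8
i=12 t=53 v=9: → [48,60); WM=51
i=13 t=61 v=6: → [60,72); WM=51
i=14 t=47 v=6: → [36,48); WM=51
i=15 t=56 v=3: → [48,60); WM=60; [48,60) fires=18
i=16 t=70 v=6: → [60,72); WM=60
i=17 t=64 v=2: → [60,72); WM=60
i=18 t=46 v=9: DROP (t<60-4); WM=60
i=19 t=57 v=3: → [48,60); WM=69
i=20 t=71 v=7: → [60,72); WM=69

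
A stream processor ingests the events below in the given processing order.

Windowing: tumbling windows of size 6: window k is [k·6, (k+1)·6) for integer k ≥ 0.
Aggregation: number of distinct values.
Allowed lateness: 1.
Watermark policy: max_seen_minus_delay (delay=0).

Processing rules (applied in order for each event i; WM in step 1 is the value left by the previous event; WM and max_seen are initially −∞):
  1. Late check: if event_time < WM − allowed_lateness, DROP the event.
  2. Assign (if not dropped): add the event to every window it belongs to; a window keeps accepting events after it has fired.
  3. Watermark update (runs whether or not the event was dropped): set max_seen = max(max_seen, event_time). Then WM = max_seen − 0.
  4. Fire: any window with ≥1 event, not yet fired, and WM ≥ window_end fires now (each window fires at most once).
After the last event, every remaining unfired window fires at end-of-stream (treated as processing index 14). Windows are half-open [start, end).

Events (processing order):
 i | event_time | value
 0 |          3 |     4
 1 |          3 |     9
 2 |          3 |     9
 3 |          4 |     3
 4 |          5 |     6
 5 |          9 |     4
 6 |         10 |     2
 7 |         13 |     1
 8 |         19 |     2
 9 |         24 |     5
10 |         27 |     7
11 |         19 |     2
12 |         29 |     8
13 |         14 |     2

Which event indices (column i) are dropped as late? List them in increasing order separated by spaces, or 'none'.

i=0 t=3 v=4: → [0,6); WM=3
i=1 t=3 v=9: → [0,6); WM=3
i=2 t=3 v=9: → [0,6); WM=3
i=3 t=4 v=3: → [0,6); WM=4
i=4 t=5 v=6: → [0,6); WM=5
i=5 t=9 v=4: → [6,12); WM=9; [0,6) fires=4
i=6 t=10 v=2: → [6,12); WM=10
i=7 t=13 v=1: → [12,18); WM=13; [6,12) fires=2
i=8 t=19 v=2: → [18,24); WM=19; [12,18) fires=1
i=9 t=24 v=5: → [24,30); WM=24; [18,24) fires=1
i=10 t=27 v=7: → [24,30); WM=27
i=11 t=19 v=2: DROP (t<27-1); WM=27
i=12 t=29 v=8: → [24,30); WM=29
i=13 t=14 v=2: DROP (t<29-1); WM=29

11 13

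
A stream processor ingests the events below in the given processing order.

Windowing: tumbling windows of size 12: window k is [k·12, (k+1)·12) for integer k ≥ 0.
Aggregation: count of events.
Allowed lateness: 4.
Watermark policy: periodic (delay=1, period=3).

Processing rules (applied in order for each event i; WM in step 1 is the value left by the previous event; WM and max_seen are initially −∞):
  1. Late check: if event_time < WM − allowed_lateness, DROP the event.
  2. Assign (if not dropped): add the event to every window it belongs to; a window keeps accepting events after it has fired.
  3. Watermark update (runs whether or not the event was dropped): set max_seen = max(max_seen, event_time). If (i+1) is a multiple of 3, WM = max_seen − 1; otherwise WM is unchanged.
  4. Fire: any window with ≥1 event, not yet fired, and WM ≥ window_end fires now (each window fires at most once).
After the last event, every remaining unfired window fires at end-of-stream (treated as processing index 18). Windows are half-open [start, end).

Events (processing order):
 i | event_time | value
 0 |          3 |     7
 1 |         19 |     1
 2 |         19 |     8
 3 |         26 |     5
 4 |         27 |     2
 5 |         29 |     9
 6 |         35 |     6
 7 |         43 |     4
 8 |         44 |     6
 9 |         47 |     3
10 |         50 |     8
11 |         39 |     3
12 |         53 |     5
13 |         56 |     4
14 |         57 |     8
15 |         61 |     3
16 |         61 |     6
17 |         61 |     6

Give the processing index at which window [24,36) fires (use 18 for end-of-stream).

i=0 t=3 v=7: → [0,12); WM=−∞
i=1 t=19 v=1: → [12,24); WM=−∞
i=2 t=19 v=8: → [12,24); WM=18; [0,12) fires=1
i=3 t=26 v=5: → [24,36); WM=18
i=4 t=27 v=2: → [24,36); WM=18
i=5 t=29 v=9: → [24,36); WM=28; [12,24) fires=2
i=6 t=35 v=6: → [24,36); WM=28
i=7 t=43 v=4: → [36,48); WM=28
i=8 t=44 v=6: → [36,48); WM=43; [24,36) fires=4
i=9 t=47 v=3: → [36,48); WM=43
i=10 t=50 v=8: → [48,60); WM=43
i=11 t=39 v=3: → [36,48); WM=49; [36,48) fires=4
i=12 t=53 v=5: → [48,60); WM=49
i=13 t=56 v=4: → [48,60); WM=49
i=14 t=57 v=8: → [48,60); WM=56
i=15 t=61 v=3: → [60,72); WM=56
i=16 t=61 v=6: → [60,72); WM=56
i=17 t=61 v=6: → [60,72); WM=60; [48,60) fires=4

8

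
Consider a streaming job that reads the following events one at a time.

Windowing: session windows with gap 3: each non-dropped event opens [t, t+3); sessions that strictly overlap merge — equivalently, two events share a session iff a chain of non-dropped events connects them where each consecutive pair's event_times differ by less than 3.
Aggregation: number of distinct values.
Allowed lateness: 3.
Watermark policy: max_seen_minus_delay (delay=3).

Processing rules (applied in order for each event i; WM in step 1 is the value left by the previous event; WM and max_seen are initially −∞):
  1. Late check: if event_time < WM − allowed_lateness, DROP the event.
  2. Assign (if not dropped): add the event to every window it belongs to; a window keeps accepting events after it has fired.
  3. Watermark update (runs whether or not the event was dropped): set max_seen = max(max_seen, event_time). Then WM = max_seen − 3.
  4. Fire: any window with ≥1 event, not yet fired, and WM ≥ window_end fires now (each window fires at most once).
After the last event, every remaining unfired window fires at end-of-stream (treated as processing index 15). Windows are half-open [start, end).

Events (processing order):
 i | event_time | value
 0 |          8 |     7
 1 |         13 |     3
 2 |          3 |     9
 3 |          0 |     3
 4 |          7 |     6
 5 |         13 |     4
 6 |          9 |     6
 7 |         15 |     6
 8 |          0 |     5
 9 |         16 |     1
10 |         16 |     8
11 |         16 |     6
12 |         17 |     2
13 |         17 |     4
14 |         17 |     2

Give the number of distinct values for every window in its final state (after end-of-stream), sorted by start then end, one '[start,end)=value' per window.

[7,12)=2 [13,20)=6

i=0 t=8 v=7: → [8,11); WM=5
i=1 t=13 v=3: → [13,16); WM=10
i=2 t=3 v=9: DROP (t<10-3); WM=10
i=3 t=0 v=3: DROP (t<10-3); WM=10
i=4 t=7 v=6: → [7,11); WM=10
i=5 t=13 v=4: → [13,16); WM=10
i=6 t=9 v=6: → [7,12); WM=10
i=7 t=15 v=6: → [13,18); WM=12
i=8 t=0 v=5: DROP (t<12-3); WM=12
i=9 t=16 v=1: → [13,19); WM=13
i=10 t=16 v=8: → [13,19); WM=13
i=11 t=16 v=6: → [13,19); WM=13
i=12 t=17 v=2: → [13,20); WM=14
i=13 t=17 v=4: → [13,20); WM=14
i=14 t=17 v=2: → [13,20); WM=14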